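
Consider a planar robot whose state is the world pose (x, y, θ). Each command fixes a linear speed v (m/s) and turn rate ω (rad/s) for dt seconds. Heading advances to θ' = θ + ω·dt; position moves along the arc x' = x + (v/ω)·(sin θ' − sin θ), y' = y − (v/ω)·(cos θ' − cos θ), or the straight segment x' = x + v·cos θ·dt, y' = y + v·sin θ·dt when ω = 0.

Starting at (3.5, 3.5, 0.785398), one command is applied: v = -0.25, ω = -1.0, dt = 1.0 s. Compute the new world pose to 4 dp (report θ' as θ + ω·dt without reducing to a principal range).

θ' = 0.7854 + -1.0·1.0 = -0.2146
R = v/ω = -0.25/-1.0 = 0.2500
x' = 3.5 + 0.2500·(sin -0.2146 − sin 0.7854) = 3.2700
y' = 3.5 − 0.2500·(cos -0.2146 − cos 0.7854) = 3.4325

(3.2700, 3.4325, -0.2146)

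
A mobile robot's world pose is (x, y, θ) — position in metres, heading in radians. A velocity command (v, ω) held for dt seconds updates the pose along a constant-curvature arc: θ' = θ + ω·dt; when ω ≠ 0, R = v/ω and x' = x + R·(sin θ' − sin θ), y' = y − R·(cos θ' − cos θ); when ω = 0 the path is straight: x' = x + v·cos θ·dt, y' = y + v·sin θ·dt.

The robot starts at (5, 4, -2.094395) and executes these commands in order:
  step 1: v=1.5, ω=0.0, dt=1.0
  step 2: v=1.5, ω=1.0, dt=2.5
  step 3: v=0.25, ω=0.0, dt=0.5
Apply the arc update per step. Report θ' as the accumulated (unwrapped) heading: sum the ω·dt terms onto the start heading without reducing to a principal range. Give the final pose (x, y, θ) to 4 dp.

(6.2558, 0.6220, 0.4056)

step 1: θ'=-2.0944 (straight) → pose (4.2500, 2.7010, -2.0944)
step 2: θ'=0.4056 (R=1.5000) → pose (6.1409, 0.5727, 0.4056)
step 3: θ'=0.4056 (straight) → pose (6.2558, 0.6220, 0.4056)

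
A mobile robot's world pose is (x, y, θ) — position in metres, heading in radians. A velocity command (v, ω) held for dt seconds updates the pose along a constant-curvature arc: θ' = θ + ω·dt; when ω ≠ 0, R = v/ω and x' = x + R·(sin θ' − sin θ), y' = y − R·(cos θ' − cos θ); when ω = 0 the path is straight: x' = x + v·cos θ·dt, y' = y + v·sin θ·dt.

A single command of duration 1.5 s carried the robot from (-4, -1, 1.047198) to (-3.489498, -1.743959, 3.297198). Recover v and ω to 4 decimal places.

v = -0.7500, ω = 1.5000

Δθ = 3.297198 − 1.047198 = 2.250000
ω = Δθ/dt = 2.250000/1.5 = 1.5000
R = −Δy/(cos θ' − cos θ) = -0.5000
v = R·ω = -0.5000·1.5000 = -0.7500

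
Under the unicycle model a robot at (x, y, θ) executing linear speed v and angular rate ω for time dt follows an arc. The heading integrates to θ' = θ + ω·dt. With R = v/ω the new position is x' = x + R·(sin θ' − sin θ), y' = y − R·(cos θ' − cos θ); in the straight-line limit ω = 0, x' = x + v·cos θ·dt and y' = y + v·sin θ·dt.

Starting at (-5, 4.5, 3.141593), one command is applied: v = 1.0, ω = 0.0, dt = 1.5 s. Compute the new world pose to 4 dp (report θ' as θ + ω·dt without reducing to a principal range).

(-6.5000, 4.5000, 3.1416)

θ' = 3.1416 + 0.0·1.5 = 3.1416
ω = 0 → straight: x' = -5 + 1.0·cos(3.1416)·1.5 = -6.5000
y' = 4.5 + 1.0·sin(3.1416)·1.5 = 4.5000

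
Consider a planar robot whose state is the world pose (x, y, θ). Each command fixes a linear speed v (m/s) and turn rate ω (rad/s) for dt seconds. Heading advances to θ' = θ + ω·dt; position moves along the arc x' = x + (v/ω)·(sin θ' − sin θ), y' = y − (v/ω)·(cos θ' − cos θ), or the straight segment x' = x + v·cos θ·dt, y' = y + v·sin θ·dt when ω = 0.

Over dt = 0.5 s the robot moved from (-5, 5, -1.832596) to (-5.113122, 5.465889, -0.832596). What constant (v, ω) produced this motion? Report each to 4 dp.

Δθ = -0.832596 − -1.832596 = 1.000000
ω = Δθ/dt = 1.000000/0.5 = 2.0000
R = −Δy/(cos θ' − cos θ) = -0.5000
v = R·ω = -0.5000·2.0000 = -1.0000

v = -1.0000, ω = 2.0000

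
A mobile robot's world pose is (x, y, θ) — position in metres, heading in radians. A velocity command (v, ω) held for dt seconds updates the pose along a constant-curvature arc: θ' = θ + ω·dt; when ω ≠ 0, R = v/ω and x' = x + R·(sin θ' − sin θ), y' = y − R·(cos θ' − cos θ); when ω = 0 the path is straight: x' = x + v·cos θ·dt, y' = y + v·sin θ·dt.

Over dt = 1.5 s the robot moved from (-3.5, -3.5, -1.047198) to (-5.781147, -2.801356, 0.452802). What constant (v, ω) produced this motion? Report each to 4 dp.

v = -1.7500, ω = 1.0000

Δθ = 0.452802 − -1.047198 = 1.500000
ω = Δθ/dt = 1.500000/1.5 = 1.0000
R = Δx/(sin θ' − sin θ) = -1.7500
v = R·ω = -1.7500·1.0000 = -1.7500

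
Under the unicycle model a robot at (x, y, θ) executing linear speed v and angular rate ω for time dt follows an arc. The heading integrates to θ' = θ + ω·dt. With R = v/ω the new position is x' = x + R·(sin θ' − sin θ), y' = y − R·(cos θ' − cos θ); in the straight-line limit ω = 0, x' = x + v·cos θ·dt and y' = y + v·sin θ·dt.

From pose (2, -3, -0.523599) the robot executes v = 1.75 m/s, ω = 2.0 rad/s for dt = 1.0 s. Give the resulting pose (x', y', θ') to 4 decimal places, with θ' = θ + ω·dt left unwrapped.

(3.3086, -2.3247, 1.4764)

θ' = -0.5236 + 2.0·1.0 = 1.4764
R = v/ω = 1.75/2.0 = 0.8750
x' = 2 + 0.8750·(sin 1.4764 − sin -0.5236) = 3.3086
y' = -3 − 0.8750·(cos 1.4764 − cos -0.5236) = -2.3247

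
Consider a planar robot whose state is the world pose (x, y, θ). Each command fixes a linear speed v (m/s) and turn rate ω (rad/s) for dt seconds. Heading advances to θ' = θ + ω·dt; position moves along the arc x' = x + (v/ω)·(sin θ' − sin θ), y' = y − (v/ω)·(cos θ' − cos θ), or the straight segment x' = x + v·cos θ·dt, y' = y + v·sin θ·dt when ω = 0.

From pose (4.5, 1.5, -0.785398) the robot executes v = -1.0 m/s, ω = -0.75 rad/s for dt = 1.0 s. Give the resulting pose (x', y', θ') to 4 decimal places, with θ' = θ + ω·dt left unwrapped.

θ' = -0.7854 + -0.75·1.0 = -1.5354
R = v/ω = -1.0/-0.75 = 1.3333
x' = 4.5 + 1.3333·(sin -1.5354 − sin -0.7854) = 4.1103
y' = 1.5 − 1.3333·(cos -1.5354 − cos -0.7854) = 2.3956

(4.1103, 2.3956, -1.5354)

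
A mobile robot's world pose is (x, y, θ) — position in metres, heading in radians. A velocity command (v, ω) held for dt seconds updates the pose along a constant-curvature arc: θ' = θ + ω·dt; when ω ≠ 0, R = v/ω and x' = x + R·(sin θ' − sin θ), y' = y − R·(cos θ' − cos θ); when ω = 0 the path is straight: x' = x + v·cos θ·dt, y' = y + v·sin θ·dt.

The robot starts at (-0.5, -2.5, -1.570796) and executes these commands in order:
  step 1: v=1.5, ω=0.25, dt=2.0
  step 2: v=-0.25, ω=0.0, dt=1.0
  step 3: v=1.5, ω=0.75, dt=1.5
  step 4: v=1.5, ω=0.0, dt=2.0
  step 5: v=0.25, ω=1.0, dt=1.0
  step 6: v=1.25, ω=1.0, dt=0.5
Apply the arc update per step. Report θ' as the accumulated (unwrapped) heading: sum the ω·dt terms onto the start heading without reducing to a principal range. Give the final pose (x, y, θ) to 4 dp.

(5.3405, -5.3100, 1.5542)

step 1: θ'=-1.0708 (R=6.0000) → pose (0.2345, -5.3766, -1.0708)
step 2: θ'=-1.0708 (straight) → pose (0.1146, -5.1572, -1.0708)
step 3: θ'=0.0542 (R=2.0000) → pose (1.9782, -6.1954, 0.0542)
step 4: θ'=0.0542 (straight) → pose (4.9738, -6.0328, 0.0542)
step 5: θ'=1.0542 (R=0.2500) → pose (5.1776, -5.9067, 1.0542)
step 6: θ'=1.5542 (R=1.2500) → pose (5.3405, -5.3100, 1.5542)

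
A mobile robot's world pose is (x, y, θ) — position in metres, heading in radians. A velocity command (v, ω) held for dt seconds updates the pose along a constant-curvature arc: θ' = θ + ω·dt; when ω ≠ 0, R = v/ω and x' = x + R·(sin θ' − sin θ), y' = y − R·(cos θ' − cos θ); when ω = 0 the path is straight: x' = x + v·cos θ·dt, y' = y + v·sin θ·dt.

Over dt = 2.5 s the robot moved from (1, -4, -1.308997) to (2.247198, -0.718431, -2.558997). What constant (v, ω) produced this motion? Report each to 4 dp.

v = -1.5000, ω = -0.5000

Δθ = -2.558997 − -1.308997 = -1.250000
ω = Δθ/dt = -1.250000/2.5 = -0.5000
R = −Δy/(cos θ' − cos θ) = 3.0000
v = R·ω = 3.0000·-0.5000 = -1.5000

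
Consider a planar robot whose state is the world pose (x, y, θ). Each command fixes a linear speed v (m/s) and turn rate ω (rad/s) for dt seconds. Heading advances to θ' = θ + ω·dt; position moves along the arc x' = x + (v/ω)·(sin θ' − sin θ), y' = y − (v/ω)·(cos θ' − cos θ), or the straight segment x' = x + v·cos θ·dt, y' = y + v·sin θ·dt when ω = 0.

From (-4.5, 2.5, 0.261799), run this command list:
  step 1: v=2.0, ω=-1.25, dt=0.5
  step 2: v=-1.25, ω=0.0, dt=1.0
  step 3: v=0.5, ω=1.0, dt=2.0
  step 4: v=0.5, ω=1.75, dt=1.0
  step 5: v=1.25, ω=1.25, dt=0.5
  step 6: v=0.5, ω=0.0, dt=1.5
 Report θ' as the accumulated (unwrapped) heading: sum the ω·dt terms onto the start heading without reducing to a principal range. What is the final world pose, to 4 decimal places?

(-5.3690, 2.7541, 4.0118)

step 1: θ'=-0.3632 (R=-1.6000) → pose (-3.5175, 2.4501, -0.3632)
step 2: θ'=-0.3632 (straight) → pose (-4.6859, 2.8942, -0.3632)
step 3: θ'=1.6368 (R=0.5000) → pose (-4.0094, 3.3946, 1.6368)
step 4: θ'=3.3868 (R=0.2857) → pose (-4.3638, 3.6529, 3.3868)
step 5: θ'=4.0118 (R=1.0000) → pose (-4.8855, 3.3275, 4.0118)
step 6: θ'=4.0118 (straight) → pose (-5.3690, 2.7541, 4.0118)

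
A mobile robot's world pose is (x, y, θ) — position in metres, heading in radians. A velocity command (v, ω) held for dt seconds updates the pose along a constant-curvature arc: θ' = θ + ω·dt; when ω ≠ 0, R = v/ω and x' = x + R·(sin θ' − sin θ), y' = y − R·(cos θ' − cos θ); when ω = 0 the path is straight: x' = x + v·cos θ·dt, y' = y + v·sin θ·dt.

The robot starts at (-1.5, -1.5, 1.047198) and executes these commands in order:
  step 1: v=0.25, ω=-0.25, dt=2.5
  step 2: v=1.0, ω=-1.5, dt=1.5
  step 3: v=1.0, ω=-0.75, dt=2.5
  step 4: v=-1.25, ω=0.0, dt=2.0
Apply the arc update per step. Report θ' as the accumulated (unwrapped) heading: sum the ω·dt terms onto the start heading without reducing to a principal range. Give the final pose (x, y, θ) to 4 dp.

(-0.0084, -3.9858, -3.7028)

step 1: θ'=0.4222 (R=-1.0000) → pose (-1.0437, -1.0878, 0.4222)
step 2: θ'=-1.8278 (R=-0.6667) → pose (-0.1258, -1.8654, -1.8278)
step 3: θ'=-3.7028 (R=-1.3333) → pose (-2.1249, -2.6553, -3.7028)
step 4: θ'=-3.7028 (straight) → pose (-0.0084, -3.9858, -3.7028)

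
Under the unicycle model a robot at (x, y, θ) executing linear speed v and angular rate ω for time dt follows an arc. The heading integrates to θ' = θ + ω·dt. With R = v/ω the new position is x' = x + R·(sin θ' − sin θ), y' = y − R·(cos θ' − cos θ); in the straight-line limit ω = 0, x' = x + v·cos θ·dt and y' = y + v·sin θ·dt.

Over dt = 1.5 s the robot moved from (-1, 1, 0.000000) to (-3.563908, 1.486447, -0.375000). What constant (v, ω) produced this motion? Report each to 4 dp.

Δθ = -0.375000 − 0.000000 = -0.375000
ω = Δθ/dt = -0.375000/1.5 = -0.2500
R = Δx/(sin θ' − sin θ) = 7.0000
v = R·ω = 7.0000·-0.2500 = -1.7500

v = -1.7500, ω = -0.2500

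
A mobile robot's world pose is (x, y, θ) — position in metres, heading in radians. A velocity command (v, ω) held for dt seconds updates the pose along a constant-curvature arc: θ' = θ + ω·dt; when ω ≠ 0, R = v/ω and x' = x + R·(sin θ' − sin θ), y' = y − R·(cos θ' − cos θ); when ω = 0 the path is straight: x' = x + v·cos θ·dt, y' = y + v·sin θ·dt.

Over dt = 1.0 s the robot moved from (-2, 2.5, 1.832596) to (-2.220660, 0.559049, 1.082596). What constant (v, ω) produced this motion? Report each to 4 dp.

Δθ = 1.082596 − 1.832596 = -0.750000
ω = Δθ/dt = -0.750000/1.0 = -0.7500
R = −Δy/(cos θ' − cos θ) = 2.6667
v = R·ω = 2.6667·-0.7500 = -2.0000

v = -2.0000, ω = -0.7500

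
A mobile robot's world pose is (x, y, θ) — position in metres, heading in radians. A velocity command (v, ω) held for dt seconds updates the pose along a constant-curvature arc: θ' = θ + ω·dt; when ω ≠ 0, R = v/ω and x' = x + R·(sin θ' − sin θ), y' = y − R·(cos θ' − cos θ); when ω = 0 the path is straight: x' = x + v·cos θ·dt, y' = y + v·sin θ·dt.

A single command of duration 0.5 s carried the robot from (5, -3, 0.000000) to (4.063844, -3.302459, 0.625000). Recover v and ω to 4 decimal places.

v = -2.0000, ω = 1.2500

Δθ = 0.625000 − 0.000000 = 0.625000
ω = Δθ/dt = 0.625000/0.5 = 1.2500
R = Δx/(sin θ' − sin θ) = -1.6000
v = R·ω = -1.6000·1.2500 = -2.0000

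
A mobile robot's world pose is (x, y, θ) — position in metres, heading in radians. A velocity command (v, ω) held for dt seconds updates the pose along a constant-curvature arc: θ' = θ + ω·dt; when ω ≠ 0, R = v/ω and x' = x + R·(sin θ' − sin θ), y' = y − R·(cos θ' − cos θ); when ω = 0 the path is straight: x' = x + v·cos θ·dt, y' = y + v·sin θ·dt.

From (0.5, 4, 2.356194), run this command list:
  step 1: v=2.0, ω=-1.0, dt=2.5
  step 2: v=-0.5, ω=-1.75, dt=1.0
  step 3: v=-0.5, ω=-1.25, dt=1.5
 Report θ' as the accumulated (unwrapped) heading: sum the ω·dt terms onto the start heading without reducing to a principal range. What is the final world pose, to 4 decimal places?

(2.5849, 7.9639, -3.7688)

step 1: θ'=-0.1438 (R=-2.0000) → pose (2.2008, 7.3936, -0.1438)
step 2: θ'=-1.8938 (R=0.2857) → pose (1.9708, 7.7670, -1.8938)
step 3: θ'=-3.7688 (R=0.4000) → pose (2.5849, 7.9639, -3.7688)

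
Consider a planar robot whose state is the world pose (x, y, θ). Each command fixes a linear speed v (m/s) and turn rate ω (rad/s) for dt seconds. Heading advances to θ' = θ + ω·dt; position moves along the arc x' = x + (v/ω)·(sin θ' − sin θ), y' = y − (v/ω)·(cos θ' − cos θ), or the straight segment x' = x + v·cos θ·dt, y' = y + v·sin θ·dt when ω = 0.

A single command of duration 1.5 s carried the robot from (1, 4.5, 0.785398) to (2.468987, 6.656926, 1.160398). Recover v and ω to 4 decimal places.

v = 1.7500, ω = 0.2500

Δθ = 1.160398 − 0.785398 = 0.375000
ω = Δθ/dt = 0.375000/1.5 = 0.2500
R = −Δy/(cos θ' − cos θ) = 7.0000
v = R·ω = 7.0000·0.2500 = 1.7500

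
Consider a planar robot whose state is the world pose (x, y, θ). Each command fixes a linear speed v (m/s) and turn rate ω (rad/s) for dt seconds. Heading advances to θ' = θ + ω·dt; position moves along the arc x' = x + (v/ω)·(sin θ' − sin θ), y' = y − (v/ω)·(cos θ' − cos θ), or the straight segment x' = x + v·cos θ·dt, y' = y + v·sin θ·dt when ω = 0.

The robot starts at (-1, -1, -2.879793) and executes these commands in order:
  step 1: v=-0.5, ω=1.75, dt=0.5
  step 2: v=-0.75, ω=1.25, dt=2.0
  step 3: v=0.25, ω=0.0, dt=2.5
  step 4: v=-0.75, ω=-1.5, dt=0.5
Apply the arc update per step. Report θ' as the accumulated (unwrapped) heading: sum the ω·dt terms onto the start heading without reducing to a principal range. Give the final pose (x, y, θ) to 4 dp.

step 1: θ'=-2.0048 (R=-0.2857) → pose (-0.8147, -0.8442, -2.0048)
step 2: θ'=0.4952 (R=-0.6000) → pose (-1.6442, -0.0639, 0.4952)
step 3: θ'=0.4952 (straight) → pose (-1.0943, 0.2331, 0.4952)
step 4: θ'=-0.2548 (R=0.5000) → pose (-1.4579, 0.1891, -0.2548)

(-1.4579, 0.1891, -0.2548)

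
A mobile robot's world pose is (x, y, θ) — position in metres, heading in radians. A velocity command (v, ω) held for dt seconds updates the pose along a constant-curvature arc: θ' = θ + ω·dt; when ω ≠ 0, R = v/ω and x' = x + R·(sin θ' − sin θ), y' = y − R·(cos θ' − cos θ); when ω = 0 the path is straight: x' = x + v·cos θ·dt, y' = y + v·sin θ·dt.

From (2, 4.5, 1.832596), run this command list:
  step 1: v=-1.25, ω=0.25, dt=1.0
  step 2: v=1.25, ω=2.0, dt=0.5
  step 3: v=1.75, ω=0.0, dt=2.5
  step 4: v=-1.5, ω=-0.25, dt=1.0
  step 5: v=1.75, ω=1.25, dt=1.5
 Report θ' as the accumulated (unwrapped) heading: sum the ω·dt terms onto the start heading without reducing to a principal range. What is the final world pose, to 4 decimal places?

(-2.7600, 2.3204, 4.7076)

step 1: θ'=2.0826 (R=-5.0000) → pose (2.4703, 3.3454, 2.0826)
step 2: θ'=3.0826 (R=0.6250) → pose (1.9622, 3.6632, 3.0826)
step 3: θ'=3.0826 (straight) → pose (-2.4051, 3.9211, 3.0826)
step 4: θ'=2.8326 (R=6.0000) → pose (-0.9343, 3.6474, 2.8326)
step 5: θ'=4.7076 (R=1.4000) → pose (-2.7600, 2.3204, 4.7076)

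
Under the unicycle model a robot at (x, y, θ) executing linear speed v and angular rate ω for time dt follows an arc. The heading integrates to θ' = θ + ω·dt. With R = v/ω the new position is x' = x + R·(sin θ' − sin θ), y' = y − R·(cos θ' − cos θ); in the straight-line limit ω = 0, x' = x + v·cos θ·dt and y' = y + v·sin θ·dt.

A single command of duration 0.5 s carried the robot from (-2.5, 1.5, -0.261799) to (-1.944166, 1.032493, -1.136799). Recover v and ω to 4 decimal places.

v = 1.5000, ω = -1.7500

Δθ = -1.136799 − -0.261799 = -0.875000
ω = Δθ/dt = -0.875000/0.5 = -1.7500
R = Δx/(sin θ' − sin θ) = -0.8571
v = R·ω = -0.8571·-1.7500 = 1.5000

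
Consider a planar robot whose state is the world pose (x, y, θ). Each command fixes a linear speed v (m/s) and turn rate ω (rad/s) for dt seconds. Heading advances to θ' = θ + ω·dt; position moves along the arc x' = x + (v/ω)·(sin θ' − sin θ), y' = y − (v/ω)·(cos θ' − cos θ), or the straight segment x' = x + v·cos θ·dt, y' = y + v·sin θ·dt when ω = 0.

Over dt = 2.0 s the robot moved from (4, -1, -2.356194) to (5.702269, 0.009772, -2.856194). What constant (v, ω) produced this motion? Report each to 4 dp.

Δθ = -2.856194 − -2.356194 = -0.500000
ω = Δθ/dt = -0.500000/2.0 = -0.2500
R = Δx/(sin θ' − sin θ) = 4.0000
v = R·ω = 4.0000·-0.2500 = -1.0000

v = -1.0000, ω = -0.2500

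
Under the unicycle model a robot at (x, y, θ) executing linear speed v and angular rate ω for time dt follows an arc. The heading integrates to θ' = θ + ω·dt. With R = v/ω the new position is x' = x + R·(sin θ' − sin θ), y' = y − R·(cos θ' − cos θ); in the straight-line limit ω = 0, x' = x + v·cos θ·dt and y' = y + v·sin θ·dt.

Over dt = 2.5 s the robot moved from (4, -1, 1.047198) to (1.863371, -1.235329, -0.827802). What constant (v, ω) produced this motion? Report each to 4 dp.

v = -1.0000, ω = -0.7500

Δθ = -0.827802 − 1.047198 = -1.875000
ω = Δθ/dt = -1.875000/2.5 = -0.7500
R = Δx/(sin θ' − sin θ) = 1.3333
v = R·ω = 1.3333·-0.7500 = -1.0000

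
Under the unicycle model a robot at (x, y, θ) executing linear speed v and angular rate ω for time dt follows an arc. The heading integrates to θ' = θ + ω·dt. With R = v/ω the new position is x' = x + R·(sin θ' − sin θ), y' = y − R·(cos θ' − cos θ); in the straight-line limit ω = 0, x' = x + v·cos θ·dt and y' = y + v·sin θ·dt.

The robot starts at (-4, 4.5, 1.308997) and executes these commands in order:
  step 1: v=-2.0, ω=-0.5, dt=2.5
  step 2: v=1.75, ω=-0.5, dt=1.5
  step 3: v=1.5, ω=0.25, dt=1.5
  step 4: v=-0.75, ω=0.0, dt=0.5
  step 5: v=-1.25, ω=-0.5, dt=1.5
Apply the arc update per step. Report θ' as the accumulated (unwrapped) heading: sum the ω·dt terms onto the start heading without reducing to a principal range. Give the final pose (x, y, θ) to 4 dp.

step 1: θ'=0.0590 (R=4.0000) → pose (-7.6279, 1.5422, 0.0590)
step 2: θ'=-0.6910 (R=-3.5000) → pose (-5.1909, 0.7454, -0.6910)
step 3: θ'=-0.3160 (R=6.0000) → pose (-3.2317, -0.3338, -0.3160)
step 4: θ'=-0.3160 (straight) → pose (-3.5881, -0.2173, -0.3160)
step 5: θ'=-1.0660 (R=2.5000) → pose (-4.9993, 0.9499, -1.0660)

(-4.9993, 0.9499, -1.0660)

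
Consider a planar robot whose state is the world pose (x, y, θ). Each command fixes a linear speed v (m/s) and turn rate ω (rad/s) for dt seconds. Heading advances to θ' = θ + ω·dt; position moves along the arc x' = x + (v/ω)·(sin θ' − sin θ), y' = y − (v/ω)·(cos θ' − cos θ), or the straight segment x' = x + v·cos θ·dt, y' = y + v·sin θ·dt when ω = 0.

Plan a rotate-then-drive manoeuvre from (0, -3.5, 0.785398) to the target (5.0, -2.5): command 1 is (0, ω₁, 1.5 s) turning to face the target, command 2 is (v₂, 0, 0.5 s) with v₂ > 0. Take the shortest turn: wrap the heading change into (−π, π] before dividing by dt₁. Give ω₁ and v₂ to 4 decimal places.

ω₁ = -0.3920, v₂ = 10.1980

heading to target = atan2(-2.5−-3.5, 5−0) = 0.1974
Δθ = wrap(0.1974 − 0.7854) = -0.5880; ω₁ = Δθ/dt₁ = -0.3920
distance = √((5−0)² + (-2.5−-3.5)²) = 5.0990; v₂ = distance/dt₂ = 10.1980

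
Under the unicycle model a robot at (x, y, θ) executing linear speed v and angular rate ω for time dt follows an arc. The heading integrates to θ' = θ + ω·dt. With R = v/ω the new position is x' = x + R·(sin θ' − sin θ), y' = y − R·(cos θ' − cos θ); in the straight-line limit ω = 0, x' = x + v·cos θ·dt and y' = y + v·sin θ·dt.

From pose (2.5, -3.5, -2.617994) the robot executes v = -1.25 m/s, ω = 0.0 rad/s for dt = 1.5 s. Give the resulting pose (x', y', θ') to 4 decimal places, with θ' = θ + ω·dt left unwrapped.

θ' = -2.6180 + 0.0·1.5 = -2.6180
ω = 0 → straight: x' = 2.5 + -1.25·cos(-2.6180)·1.5 = 4.1238
y' = -3.5 + -1.25·sin(-2.6180)·1.5 = -2.5625

(4.1238, -2.5625, -2.6180)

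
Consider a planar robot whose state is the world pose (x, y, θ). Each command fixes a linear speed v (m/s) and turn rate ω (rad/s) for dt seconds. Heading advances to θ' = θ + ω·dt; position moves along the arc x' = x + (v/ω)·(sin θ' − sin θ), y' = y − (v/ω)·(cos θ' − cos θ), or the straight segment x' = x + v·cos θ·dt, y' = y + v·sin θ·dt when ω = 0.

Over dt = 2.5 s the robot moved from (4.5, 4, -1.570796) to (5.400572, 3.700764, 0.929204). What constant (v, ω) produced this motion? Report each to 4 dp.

Δθ = 0.929204 − -1.570796 = 2.500000
ω = Δθ/dt = 2.500000/2.5 = 1.0000
R = Δx/(sin θ' − sin θ) = 0.5000
v = R·ω = 0.5000·1.0000 = 0.5000

v = 0.5000, ω = 1.0000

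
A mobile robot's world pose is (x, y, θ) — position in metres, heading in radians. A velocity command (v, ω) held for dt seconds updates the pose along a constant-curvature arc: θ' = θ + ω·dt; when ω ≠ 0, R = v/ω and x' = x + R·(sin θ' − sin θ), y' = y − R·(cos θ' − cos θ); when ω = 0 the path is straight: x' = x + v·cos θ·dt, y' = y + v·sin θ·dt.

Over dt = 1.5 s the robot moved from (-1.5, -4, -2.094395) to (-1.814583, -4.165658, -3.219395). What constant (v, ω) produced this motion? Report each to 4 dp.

Δθ = -3.219395 − -2.094395 = -1.125000
ω = Δθ/dt = -1.125000/1.5 = -0.7500
R = Δx/(sin θ' − sin θ) = -0.3333
v = R·ω = -0.3333·-0.7500 = 0.2500

v = 0.2500, ω = -0.7500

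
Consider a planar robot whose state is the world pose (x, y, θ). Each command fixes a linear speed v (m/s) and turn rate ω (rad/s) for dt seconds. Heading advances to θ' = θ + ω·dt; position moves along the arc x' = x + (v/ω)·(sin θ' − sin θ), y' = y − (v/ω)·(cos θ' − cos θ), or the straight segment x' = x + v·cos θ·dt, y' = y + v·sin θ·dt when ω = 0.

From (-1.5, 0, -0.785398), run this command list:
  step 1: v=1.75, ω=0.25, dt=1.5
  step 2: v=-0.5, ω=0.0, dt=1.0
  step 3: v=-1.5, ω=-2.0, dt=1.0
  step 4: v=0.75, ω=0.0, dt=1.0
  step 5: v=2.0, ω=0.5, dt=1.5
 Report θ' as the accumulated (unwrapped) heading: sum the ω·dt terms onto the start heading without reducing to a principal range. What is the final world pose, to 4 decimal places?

(-1.8743, -3.1439, -1.6604)

step 1: θ'=-0.4104 (R=7.0000) → pose (0.6569, -1.4690, -0.4104)
step 2: θ'=-0.4104 (straight) → pose (0.1984, -1.2695, -0.4104)
step 3: θ'=-2.4104 (R=0.7500) → pose (-0.0031, -0.0235, -2.4104)
step 4: θ'=-2.4104 (straight) → pose (-0.5614, -0.5243, -2.4104)
step 5: θ'=-1.6604 (R=4.0000) → pose (-1.8743, -3.1439, -1.6604)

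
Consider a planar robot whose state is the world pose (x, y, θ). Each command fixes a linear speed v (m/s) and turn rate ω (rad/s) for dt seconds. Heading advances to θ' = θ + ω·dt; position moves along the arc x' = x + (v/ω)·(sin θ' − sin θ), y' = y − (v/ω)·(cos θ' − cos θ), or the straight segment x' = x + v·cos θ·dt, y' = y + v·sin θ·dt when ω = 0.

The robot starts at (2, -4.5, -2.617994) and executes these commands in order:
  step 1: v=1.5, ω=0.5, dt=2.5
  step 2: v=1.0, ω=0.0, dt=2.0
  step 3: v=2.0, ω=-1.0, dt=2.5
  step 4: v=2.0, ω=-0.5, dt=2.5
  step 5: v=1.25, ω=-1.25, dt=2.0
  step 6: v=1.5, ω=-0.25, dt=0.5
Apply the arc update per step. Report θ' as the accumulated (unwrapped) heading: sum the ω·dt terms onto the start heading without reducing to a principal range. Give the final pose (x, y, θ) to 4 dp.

step 1: θ'=-1.3680 (R=3.0000) → pose (0.5615, -7.7023, -1.3680)
step 2: θ'=-1.3680 (straight) → pose (0.9643, -9.6613, -1.3680)
step 3: θ'=-3.8680 (R=-2.0000) → pose (-2.3231, -11.5593, -3.8680)
step 4: θ'=-5.1180 (R=-4.0000) → pose (-3.3418, -6.9907, -5.1180)
step 5: θ'=-7.6180 (R=-1.0000) → pose (-1.4506, -7.1515, -7.6180)
step 6: θ'=-7.7430 (R=-6.0000) → pose (-1.3213, -7.8898, -7.7430)

(-1.3213, -7.8898, -7.7430)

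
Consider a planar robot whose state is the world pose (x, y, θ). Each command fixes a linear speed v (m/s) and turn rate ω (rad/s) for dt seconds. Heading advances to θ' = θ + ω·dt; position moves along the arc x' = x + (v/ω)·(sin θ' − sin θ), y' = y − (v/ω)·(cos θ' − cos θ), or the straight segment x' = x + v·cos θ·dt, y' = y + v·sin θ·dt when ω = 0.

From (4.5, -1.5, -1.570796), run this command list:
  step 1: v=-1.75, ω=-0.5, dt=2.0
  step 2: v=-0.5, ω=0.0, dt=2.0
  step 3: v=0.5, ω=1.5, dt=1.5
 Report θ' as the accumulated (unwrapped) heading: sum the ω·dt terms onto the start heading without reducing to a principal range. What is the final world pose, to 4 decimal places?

step 1: θ'=-2.5708 (R=3.5000) → pose (6.1089, 1.4451, -2.5708)
step 2: θ'=-2.5708 (straight) → pose (6.9504, 1.9855, -2.5708)
step 3: θ'=-0.3208 (R=0.3333) → pose (7.0254, 1.3886, -0.3208)

(7.0254, 1.3886, -0.3208)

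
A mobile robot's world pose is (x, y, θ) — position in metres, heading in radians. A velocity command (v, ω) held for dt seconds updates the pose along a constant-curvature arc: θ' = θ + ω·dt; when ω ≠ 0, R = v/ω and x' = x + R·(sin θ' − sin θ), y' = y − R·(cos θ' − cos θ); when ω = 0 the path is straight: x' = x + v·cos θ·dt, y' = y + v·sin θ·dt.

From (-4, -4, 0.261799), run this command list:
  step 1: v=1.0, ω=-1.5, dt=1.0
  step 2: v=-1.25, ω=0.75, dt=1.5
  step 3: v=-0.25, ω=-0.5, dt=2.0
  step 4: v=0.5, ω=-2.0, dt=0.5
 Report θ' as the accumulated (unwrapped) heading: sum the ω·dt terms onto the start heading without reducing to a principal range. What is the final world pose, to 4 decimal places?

(-4.9866, -3.2780, -2.1132)

step 1: θ'=-1.2382 (R=-0.6667) → pose (-3.1973, -4.4263, -1.2382)
step 2: θ'=-0.1132 (R=-1.6667) → pose (-4.5844, -3.3144, -0.1132)
step 3: θ'=-1.1132 (R=0.5000) → pose (-4.9765, -3.0385, -1.1132)
step 4: θ'=-2.1132 (R=-0.2500) → pose (-4.9866, -3.2780, -2.1132)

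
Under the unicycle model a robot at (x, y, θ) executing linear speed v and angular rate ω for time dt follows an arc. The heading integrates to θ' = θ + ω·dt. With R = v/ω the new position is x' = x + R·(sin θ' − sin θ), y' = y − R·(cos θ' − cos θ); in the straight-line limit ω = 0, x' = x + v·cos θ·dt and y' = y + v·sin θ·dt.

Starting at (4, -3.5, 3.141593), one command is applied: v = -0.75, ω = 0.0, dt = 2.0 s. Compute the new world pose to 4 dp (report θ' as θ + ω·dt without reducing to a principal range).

(5.5000, -3.5000, 3.1416)

θ' = 3.1416 + 0.0·2.0 = 3.1416
ω = 0 → straight: x' = 4 + -0.75·cos(3.1416)·2.0 = 5.5000
y' = -3.5 + -0.75·sin(3.1416)·2.0 = -3.5000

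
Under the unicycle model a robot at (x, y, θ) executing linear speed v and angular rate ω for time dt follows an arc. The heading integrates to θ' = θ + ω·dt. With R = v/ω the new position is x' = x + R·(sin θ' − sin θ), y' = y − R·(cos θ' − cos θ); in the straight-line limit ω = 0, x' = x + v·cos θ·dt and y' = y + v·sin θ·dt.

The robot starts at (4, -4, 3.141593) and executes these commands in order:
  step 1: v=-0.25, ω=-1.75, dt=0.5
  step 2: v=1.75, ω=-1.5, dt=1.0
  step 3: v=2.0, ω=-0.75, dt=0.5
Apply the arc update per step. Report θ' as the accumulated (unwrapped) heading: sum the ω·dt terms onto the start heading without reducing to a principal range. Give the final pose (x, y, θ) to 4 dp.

step 1: θ'=2.2666 (R=0.1429) → pose (4.1096, -4.0513, 2.2666)
step 2: θ'=0.7666 (R=-1.1667) → pose (4.1958, -2.4631, 0.7666)
step 3: θ'=0.3916 (R=-2.6667) → pose (5.0279, -1.9191, 0.3916)

(5.0279, -1.9191, 0.3916)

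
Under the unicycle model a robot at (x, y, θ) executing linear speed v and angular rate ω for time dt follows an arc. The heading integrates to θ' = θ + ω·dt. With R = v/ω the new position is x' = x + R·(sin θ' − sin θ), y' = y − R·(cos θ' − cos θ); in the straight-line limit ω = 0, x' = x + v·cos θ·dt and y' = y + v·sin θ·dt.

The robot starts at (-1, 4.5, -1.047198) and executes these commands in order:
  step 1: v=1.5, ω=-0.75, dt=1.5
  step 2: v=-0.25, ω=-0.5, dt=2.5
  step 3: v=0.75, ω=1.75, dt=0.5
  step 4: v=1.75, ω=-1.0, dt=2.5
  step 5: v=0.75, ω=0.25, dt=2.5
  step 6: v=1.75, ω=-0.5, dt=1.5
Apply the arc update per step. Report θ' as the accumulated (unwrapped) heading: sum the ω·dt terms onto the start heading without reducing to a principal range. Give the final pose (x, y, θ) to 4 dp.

step 1: θ'=-2.1722 (R=-2.0000) → pose (-1.0830, 2.3684, -2.1722)
step 2: θ'=-3.4222 (R=0.5000) → pose (-0.5322, 2.5659, -3.4222)
step 3: θ'=-2.5472 (R=0.4286) → pose (-0.8909, 2.5092, -2.5472)
step 4: θ'=-5.0472 (R=-1.7500) → pose (-3.5238, 4.5341, -5.0472)
step 5: θ'=-4.4222 (R=3.0000) → pose (-3.4826, 6.3783, -4.4222)
step 6: θ'=-5.1722 (R=-3.5000) → pose (-3.2654, 8.9330, -5.1722)

(-3.2654, 8.9330, -5.1722)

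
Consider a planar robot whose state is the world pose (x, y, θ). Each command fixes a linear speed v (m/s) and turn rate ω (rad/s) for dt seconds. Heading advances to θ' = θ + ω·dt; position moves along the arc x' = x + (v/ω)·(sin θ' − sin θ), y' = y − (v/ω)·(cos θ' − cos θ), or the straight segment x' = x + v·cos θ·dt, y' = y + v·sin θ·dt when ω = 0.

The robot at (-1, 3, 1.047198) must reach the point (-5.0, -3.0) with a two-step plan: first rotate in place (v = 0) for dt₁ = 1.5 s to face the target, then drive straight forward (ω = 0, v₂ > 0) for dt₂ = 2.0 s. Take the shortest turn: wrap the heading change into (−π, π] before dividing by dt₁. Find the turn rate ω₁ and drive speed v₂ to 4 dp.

ω₁ = 2.0515, v₂ = 3.6056

heading to target = atan2(-3−3, -5−-1) = -2.1588
Δθ = wrap(-2.1588 − 1.0472) = 3.0772; ω₁ = Δθ/dt₁ = 2.0515
distance = √((-5−-1)² + (-3−3)²) = 7.2111; v₂ = distance/dt₂ = 3.6056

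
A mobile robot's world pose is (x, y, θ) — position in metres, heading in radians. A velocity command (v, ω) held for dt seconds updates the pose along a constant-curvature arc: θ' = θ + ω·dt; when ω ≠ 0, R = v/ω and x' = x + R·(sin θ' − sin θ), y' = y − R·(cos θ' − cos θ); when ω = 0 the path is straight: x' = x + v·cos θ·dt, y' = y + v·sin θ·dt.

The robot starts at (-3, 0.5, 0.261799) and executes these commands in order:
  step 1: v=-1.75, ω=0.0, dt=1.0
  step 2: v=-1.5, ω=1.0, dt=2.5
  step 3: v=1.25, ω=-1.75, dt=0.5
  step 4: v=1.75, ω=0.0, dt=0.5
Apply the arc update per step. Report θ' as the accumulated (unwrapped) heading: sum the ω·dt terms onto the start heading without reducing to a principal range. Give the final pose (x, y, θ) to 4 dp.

(-5.5443, -1.5219, 1.8868)

step 1: θ'=0.2618 (straight) → pose (-4.6904, 0.0471, 0.2618)
step 2: θ'=2.7618 (R=-1.5000) → pose (-4.8582, -2.7949, 2.7618)
step 3: θ'=1.8868 (R=-0.7143) → pose (-5.2723, -2.3535, 1.8868)
step 4: θ'=1.8868 (straight) → pose (-5.5443, -1.5219, 1.8868)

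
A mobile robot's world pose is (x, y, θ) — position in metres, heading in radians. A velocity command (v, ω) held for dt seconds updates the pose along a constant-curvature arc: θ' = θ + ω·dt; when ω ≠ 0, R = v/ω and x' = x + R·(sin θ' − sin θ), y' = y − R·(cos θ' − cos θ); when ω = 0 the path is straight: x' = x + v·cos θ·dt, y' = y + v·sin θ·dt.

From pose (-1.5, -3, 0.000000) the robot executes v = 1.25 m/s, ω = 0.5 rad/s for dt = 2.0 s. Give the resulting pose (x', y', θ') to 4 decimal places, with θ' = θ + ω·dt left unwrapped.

θ' = 0.0000 + 0.5·2.0 = 1.0000
R = v/ω = 1.25/0.5 = 2.5000
x' = -1.5 + 2.5000·(sin 1.0000 − sin 0.0000) = 0.6037
y' = -3 − 2.5000·(cos 1.0000 − cos 0.0000) = -1.8508

(0.6037, -1.8508, 1.0000)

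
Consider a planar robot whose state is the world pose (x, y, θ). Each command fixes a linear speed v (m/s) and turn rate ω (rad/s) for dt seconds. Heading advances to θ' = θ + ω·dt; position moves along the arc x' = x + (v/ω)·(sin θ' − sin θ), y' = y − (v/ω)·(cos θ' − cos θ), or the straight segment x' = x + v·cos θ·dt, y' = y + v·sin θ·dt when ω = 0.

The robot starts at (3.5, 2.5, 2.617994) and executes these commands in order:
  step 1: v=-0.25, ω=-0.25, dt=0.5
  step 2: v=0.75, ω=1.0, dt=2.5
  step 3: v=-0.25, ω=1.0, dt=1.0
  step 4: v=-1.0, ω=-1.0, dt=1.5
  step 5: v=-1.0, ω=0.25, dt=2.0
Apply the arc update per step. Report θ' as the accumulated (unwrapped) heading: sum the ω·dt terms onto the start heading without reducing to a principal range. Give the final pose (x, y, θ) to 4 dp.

(1.5112, 4.9500, 4.9930)

step 1: θ'=2.4930 (R=1.0000) → pose (3.6041, 2.4309, 2.4930)
step 2: θ'=4.9930 (R=0.7500) → pose (2.4304, 1.6255, 4.9930)
step 3: θ'=5.9930 (R=-0.2500) → pose (2.2617, 1.7958, 5.9930)
step 4: θ'=4.4930 (R=1.0000) → pose (1.5718, 2.9716, 4.4930)
step 5: θ'=4.9930 (R=-4.0000) → pose (1.5112, 4.9500, 4.9930)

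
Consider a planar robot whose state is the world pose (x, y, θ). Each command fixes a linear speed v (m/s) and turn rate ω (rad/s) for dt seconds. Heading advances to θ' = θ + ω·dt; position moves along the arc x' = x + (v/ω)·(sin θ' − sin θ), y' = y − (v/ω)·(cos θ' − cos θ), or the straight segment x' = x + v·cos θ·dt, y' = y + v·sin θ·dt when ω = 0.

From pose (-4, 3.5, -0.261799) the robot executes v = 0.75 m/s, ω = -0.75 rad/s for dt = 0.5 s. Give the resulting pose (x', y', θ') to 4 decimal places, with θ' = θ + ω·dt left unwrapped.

θ' = -0.2618 + -0.75·0.5 = -0.6368
R = v/ω = 0.75/-0.75 = -1.0000
x' = -4 + -1.0000·(sin -0.6368 − sin -0.2618) = -3.6642
y' = 3.5 − -1.0000·(cos -0.6368 − cos -0.2618) = 3.3381

(-3.6642, 3.3381, -0.6368)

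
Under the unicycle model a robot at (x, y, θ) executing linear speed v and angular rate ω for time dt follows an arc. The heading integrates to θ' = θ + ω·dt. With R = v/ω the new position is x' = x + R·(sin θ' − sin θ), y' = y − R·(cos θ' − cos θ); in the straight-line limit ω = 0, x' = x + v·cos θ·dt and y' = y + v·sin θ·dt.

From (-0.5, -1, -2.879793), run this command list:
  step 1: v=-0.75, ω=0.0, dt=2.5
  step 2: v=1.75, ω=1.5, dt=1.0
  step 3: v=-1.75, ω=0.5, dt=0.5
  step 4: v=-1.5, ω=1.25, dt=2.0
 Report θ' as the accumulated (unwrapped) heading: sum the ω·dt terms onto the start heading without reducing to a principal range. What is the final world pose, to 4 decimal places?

(-2.0647, -1.3067, 1.3702)

step 1: θ'=-2.8798 (straight) → pose (1.3111, -0.5147, -2.8798)
step 2: θ'=-1.3798 (R=1.1667) → pose (0.4676, -1.8631, -1.3798)
step 3: θ'=-1.1298 (R=-3.5000) → pose (0.1964, -1.0336, -1.1298)
step 4: θ'=1.3702 (R=-1.2000) → pose (-2.0647, -1.3067, 1.3702)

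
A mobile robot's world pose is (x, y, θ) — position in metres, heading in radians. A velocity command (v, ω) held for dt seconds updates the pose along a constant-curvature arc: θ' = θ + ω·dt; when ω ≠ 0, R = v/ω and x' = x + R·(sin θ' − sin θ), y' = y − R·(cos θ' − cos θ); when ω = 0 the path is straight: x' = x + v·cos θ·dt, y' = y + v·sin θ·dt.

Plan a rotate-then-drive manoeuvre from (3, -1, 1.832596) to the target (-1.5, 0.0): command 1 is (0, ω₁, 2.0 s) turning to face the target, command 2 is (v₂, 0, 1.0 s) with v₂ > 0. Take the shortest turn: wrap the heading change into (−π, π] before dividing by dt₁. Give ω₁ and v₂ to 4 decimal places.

heading to target = atan2(0−-1, -1.5−3) = 2.9229
Δθ = wrap(2.9229 − 1.8326) = 1.0903; ω₁ = Δθ/dt₁ = 0.5452
distance = √((-1.5−3)² + (0−-1)²) = 4.6098; v₂ = distance/dt₂ = 4.6098

ω₁ = 0.5452, v₂ = 4.6098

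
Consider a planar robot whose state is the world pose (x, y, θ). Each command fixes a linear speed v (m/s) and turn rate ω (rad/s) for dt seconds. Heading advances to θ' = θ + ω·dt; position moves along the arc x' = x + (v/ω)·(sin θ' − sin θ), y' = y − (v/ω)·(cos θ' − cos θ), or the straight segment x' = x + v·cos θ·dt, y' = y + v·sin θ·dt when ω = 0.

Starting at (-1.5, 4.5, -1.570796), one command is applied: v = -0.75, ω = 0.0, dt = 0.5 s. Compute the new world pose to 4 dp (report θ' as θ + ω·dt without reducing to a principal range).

θ' = -1.5708 + 0.0·0.5 = -1.5708
ω = 0 → straight: x' = -1.5 + -0.75·cos(-1.5708)·0.5 = -1.5000
y' = 4.5 + -0.75·sin(-1.5708)·0.5 = 4.8750

(-1.5000, 4.8750, -1.5708)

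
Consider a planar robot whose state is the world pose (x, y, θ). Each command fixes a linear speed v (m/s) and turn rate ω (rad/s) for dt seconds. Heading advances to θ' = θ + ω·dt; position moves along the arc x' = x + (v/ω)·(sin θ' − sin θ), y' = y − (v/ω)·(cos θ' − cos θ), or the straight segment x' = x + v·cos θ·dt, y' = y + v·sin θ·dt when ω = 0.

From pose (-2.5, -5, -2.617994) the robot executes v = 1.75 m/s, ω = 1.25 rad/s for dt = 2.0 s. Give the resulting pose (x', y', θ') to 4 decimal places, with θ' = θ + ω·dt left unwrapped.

(-1.9648, -7.6027, -0.1180)

θ' = -2.6180 + 1.25·2.0 = -0.1180
R = v/ω = 1.75/1.25 = 1.4000
x' = -2.5 + 1.4000·(sin -0.1180 − sin -2.6180) = -1.9648
y' = -5 − 1.4000·(cos -0.1180 − cos -2.6180) = -7.6027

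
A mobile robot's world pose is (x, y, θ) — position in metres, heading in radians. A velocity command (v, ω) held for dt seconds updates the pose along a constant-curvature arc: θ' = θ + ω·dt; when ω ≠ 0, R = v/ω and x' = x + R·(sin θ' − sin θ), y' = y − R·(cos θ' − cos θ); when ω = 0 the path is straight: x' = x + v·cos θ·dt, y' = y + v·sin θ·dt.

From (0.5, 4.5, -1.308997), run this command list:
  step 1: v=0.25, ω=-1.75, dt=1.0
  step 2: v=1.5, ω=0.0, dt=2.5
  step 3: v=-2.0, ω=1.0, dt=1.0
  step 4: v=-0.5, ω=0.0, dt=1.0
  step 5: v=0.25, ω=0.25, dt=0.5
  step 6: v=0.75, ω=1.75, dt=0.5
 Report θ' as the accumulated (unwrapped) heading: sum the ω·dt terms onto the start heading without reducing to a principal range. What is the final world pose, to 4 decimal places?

step 1: θ'=-3.0590 (R=-0.1429) → pose (0.3738, 4.3207, -3.0590)
step 2: θ'=-3.0590 (straight) → pose (-3.3634, 4.0113, -3.0590)
step 3: θ'=-2.0590 (R=-2.0000) → pose (-1.7621, 5.0664, -2.0590)
step 4: θ'=-2.0590 (straight) → pose (-1.5275, 5.5080, -2.0590)
step 5: θ'=-1.9340 (R=1.0000) → pose (-1.5791, 5.3942, -1.9340)
step 6: θ'=-1.0590 (R=0.4286) → pose (-1.5522, 5.0321, -1.0590)

(-1.5522, 5.0321, -1.0590)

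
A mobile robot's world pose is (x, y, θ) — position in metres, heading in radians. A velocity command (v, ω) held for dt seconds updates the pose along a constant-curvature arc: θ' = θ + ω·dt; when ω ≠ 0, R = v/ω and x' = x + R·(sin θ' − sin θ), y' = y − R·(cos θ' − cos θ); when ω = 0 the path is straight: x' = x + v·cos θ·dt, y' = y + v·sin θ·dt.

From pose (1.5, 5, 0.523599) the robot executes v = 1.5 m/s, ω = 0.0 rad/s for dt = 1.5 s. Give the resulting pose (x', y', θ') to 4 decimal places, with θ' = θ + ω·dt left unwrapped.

θ' = 0.5236 + 0.0·1.5 = 0.5236
ω = 0 → straight: x' = 1.5 + 1.5·cos(0.5236)·1.5 = 3.4486
y' = 5 + 1.5·sin(0.5236)·1.5 = 6.1250

(3.4486, 6.1250, 0.5236)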